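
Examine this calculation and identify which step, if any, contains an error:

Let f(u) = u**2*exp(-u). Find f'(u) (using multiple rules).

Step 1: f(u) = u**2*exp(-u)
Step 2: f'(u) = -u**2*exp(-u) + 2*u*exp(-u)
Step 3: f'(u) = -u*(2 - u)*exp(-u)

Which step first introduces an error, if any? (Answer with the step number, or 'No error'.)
Step 3

Step 3 is incorrect due to a sign flip.
The step shows: -u*(2 - u)*exp(-u)
The correct value should be: u*(2 - u)*exp(-u)

Explanation: The sign of the whole expression was flipped: the term u*(2 - u)*exp(-u) was incorrectly written as -u*(2 - u)*exp(-u)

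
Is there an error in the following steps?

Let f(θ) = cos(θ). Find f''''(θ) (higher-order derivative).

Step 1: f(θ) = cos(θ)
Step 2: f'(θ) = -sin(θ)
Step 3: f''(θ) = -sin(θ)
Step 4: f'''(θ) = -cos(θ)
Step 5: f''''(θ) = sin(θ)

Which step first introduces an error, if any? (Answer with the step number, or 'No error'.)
Step 3

Step 3 is incorrect due to a wrong trig function.
The step shows: -sin(θ)
The correct value should be: -cos(θ)

Explanation: cos(θ) was incorrectly written as sin(θ): the term -cos(θ) was incorrectly written as -sin(θ)
The later steps are derived from this incorrect expression, so the error originates in Step 3.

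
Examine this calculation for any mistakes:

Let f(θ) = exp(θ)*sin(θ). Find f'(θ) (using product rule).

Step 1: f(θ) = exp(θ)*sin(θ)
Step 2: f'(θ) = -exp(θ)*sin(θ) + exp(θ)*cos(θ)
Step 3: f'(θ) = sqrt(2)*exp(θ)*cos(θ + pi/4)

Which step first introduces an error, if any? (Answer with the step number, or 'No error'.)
Step 2

Step 2 is incorrect due to a sign flip.
The step shows: -exp(θ)*sin(θ) + exp(θ)*cos(θ)
The correct value should be: exp(θ)*sin(θ) + exp(θ)*cos(θ)

Explanation: The sign of one term was flipped: the term exp(θ)*sin(θ) was incorrectly written as -exp(θ)*sin(θ)
The later steps are derived from this incorrect expression, so the error originates in Step 2.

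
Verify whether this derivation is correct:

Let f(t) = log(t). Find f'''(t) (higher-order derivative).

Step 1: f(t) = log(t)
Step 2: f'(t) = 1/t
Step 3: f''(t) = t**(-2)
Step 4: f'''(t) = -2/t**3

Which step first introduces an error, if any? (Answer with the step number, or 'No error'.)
Step 3

Step 3 is incorrect due to a sign flip.
The step shows: t**(-2)
The correct value should be: -1/t**2

Explanation: The sign of the whole expression was flipped: the term -1/t**2 was incorrectly written as t**(-2)
The later steps are derived from this incorrect expression, so the error originates in Step 3.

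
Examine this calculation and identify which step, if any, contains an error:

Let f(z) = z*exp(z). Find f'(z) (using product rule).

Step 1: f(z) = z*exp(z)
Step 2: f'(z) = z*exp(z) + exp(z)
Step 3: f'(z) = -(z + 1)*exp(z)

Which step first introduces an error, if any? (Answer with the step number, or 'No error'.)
Step 3

Step 3 is incorrect due to a sign flip.
The step shows: -(z + 1)*exp(z)
The correct value should be: (z + 1)*exp(z)

Explanation: The sign of the whole expression was flipped: the term (z + 1)*exp(z) was incorrectly written as -(z + 1)*exp(z)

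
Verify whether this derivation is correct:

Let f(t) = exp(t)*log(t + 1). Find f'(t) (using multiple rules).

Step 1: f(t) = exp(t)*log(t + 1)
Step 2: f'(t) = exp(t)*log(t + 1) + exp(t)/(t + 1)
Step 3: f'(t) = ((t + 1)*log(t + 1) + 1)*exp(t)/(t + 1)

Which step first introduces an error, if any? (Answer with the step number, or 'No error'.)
No error

All steps in this derivation are correct.
The final answer f'(t) = ((t + 1)*log(t + 1) + 1)*exp(t)/(t + 1) is valid.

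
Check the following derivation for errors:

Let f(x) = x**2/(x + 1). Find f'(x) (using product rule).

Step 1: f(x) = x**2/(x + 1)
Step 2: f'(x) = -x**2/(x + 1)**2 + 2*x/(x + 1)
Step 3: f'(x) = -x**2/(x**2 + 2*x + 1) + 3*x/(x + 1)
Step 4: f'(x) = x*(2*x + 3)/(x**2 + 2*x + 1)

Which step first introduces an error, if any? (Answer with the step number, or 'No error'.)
Step 3

Step 3 is incorrect due to a wrong coefficient.
The step shows: -x**2/(x**2 + 2*x + 1) + 3*x/(x + 1)
The correct value should be: -x**2/(x**2 + 2*x + 1) + 2*x/(x + 1)

Explanation: The coefficient 2 was incorrectly written as 3: the term 2*x/(x + 1) was incorrectly written as 3*x/(x + 1)
The later steps are derived from this incorrect expression, so the error originates in Step 3.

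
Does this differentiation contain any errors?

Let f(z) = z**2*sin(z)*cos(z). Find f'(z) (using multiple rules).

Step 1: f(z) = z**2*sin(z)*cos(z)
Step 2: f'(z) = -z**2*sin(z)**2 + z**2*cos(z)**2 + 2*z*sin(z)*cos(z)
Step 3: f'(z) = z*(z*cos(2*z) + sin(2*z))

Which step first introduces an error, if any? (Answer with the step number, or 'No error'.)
No error

All steps in this derivation are correct.
The final answer f'(z) = z*(z*cos(2*z) + sin(2*z)) is valid.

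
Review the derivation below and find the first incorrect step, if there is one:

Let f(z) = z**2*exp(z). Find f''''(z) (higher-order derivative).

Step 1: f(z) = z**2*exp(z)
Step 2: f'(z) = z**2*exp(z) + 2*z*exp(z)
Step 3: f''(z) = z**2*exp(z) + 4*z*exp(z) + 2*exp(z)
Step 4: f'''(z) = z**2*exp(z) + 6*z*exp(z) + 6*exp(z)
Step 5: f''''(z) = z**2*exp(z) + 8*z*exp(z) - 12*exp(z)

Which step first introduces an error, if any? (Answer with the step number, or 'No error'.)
Step 5

Step 5 is incorrect due to a sign flip.
The step shows: z**2*exp(z) + 8*z*exp(z) - 12*exp(z)
The correct value should be: z**2*exp(z) + 8*z*exp(z) + 12*exp(z)

Explanation: The sign of one term was flipped: the term 12*exp(z) was incorrectly written as -12*exp(z)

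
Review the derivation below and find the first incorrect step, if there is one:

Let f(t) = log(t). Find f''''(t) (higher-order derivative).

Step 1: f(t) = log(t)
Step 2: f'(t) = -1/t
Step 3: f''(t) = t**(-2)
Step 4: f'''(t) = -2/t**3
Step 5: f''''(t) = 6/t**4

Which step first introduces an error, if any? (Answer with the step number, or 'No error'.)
Step 2

Step 2 is incorrect due to a sign flip.
The step shows: -1/t
The correct value should be: 1/t

Explanation: The sign of the whole expression was flipped: the term 1/t was incorrectly written as -1/t
The later steps are derived from this incorrect expression, so the error originates in Step 2.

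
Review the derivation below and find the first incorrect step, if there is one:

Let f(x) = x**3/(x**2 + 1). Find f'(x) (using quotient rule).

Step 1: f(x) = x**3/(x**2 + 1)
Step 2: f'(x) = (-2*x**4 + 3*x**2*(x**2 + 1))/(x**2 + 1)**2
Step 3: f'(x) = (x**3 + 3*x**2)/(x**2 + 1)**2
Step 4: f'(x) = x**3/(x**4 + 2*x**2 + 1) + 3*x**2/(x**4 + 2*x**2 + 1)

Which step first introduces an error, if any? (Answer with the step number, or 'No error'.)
Step 3

Step 3 is incorrect due to a wrong exponent.
The step shows: (x**3 + 3*x**2)/(x**2 + 1)**2
The correct value should be: (x**4 + 3*x**2)/(x**2 + 1)**2

Explanation: The exponent 4 on x was incorrectly written as 3: the term (x**4 + 3*x**2)/(x**2 + 1)**2 was incorrectly written as (x**3 + 3*x**2)/(x**2 + 1)**2
The later steps are derived from this incorrect expression, so the error originates in Step 3.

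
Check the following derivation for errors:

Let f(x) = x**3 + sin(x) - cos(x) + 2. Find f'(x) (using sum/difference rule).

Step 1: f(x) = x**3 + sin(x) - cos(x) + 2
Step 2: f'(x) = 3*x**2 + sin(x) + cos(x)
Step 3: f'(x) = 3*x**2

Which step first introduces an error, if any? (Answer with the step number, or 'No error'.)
Step 3

Step 3 is incorrect due to a dropped term.
The step shows: 3*x**2
The correct value should be: 3*x**2 + sqrt(2)*sin(x + pi/4)

Explanation: A term was dropped: the term sqrt(2)*sin(x + pi/4) was incorrectly omitted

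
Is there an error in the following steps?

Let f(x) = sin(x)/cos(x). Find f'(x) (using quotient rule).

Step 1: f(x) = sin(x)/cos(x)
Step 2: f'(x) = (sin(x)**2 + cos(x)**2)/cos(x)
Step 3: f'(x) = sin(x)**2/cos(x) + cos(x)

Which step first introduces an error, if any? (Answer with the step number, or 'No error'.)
Step 2

Step 2 is incorrect due to a wrong exponent.
The step shows: (sin(x)**2 + cos(x)**2)/cos(x)
The correct value should be: (sin(x)**2 + cos(x)**2)/cos(x)**2

Explanation: The exponent -2 on cos(x) was incorrectly written as -1: the term (sin(x)**2 + cos(x)**2)/cos(x)**2 was incorrectly written as (sin(x)**2 + cos(x)**2)/cos(x)
The later steps are derived from this incorrect expression, so the error originates in Step 2.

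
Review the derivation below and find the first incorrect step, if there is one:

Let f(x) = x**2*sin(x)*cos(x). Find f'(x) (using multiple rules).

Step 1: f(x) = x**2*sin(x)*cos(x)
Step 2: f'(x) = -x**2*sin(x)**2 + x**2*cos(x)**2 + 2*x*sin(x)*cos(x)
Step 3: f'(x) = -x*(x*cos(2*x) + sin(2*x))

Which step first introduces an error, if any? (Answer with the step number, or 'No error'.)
Step 3

Step 3 is incorrect due to a sign flip.
The step shows: -x*(x*cos(2*x) + sin(2*x))
The correct value should be: x*(x*cos(2*x) + sin(2*x))

Explanation: The sign of the whole expression was flipped: the term x*(x*cos(2*x) + sin(2*x)) was incorrectly written as -x*(x*cos(2*x) + sin(2*x))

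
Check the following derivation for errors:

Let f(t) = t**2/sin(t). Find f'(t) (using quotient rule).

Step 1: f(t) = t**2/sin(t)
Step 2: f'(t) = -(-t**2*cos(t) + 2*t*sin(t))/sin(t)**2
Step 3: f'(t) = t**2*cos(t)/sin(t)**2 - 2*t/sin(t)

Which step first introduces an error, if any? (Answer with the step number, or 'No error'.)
Step 2

Step 2 is incorrect due to a sign flip.
The step shows: -(-t**2*cos(t) + 2*t*sin(t))/sin(t)**2
The correct value should be: (-t**2*cos(t) + 2*t*sin(t))/sin(t)**2

Explanation: The sign of the whole expression was flipped: the term (-t**2*cos(t) + 2*t*sin(t))/sin(t)**2 was incorrectly written as -(-t**2*cos(t) + 2*t*sin(t))/sin(t)**2
The later steps are derived from this incorrect expression, so the error originates in Step 2.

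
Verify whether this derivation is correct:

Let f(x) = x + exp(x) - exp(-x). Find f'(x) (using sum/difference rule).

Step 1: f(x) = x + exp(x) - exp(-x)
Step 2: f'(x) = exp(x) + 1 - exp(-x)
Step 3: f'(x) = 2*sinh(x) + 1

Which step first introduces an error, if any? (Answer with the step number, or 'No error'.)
Step 2

Step 2 is incorrect due to a sign flip.
The step shows: exp(x) + 1 - exp(-x)
The correct value should be: exp(x) + 1 + exp(-x)

Explanation: The sign of one term was flipped: the term exp(-x) was incorrectly written as -exp(-x)
The later steps are derived from this incorrect expression, so the error originates in Step 2.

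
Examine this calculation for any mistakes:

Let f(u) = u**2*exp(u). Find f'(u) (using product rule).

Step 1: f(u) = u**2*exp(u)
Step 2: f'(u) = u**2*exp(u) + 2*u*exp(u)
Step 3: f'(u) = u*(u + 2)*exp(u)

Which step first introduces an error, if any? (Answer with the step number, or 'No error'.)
No error

All steps in this derivation are correct.
The final answer f'(u) = u*(u + 2)*exp(u) is valid.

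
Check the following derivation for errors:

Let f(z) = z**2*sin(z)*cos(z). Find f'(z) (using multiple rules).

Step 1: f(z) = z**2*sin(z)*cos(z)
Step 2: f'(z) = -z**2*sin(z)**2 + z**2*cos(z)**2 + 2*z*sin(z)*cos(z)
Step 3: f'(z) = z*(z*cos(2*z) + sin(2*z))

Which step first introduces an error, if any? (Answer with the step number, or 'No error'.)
No error

All steps in this derivation are correct.
The final answer f'(z) = z*(z*cos(2*z) + sin(2*z)) is valid.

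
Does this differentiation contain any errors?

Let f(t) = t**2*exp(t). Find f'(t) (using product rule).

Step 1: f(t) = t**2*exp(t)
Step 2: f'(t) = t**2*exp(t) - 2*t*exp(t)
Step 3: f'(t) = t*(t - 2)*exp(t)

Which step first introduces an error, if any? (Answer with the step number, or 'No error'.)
Step 2

Step 2 is incorrect due to a sign flip.
The step shows: t**2*exp(t) - 2*t*exp(t)
The correct value should be: t**2*exp(t) + 2*t*exp(t)

Explanation: The sign of one term was flipped: the term 2*t*exp(t) was incorrectly written as -2*t*exp(t)
The later steps are derived from this incorrect expression, so the error originates in Step 2.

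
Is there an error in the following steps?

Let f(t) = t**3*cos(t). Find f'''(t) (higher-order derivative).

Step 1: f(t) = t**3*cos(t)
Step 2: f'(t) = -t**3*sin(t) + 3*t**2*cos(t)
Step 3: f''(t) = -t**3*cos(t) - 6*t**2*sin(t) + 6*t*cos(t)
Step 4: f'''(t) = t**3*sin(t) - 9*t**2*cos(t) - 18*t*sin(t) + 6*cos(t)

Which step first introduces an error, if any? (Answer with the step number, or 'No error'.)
No error

All steps in this derivation are correct.
The final answer f'''(t) = t**3*sin(t) - 9*t**2*cos(t) - 18*t*sin(t) + 6*cos(t) is valid.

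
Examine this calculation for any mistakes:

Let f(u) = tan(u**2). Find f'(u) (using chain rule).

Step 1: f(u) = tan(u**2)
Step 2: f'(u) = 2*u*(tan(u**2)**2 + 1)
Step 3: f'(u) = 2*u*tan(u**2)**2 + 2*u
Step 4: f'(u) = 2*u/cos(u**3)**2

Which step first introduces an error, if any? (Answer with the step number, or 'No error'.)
Step 4

Step 4 is incorrect due to a wrong exponent.
The step shows: 2*u/cos(u**3)**2
The correct value should be: 2*u/cos(u**2)**2

Explanation: The exponent 2 on u was incorrectly written as 3: the term 2*u/cos(u**2)**2 was incorrectly written as 2*u/cos(u**3)**2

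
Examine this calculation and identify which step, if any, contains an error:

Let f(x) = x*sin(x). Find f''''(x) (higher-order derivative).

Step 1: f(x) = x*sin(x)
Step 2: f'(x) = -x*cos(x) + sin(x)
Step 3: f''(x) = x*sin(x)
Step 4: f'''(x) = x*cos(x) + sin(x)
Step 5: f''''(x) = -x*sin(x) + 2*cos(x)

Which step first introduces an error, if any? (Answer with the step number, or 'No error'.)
Step 2

Step 2 is incorrect due to a sign flip.
The step shows: -x*cos(x) + sin(x)
The correct value should be: x*cos(x) + sin(x)

Explanation: The sign of one term was flipped: the term x*cos(x) was incorrectly written as -x*cos(x)
The later steps are derived from this incorrect expression, so the error originates in Step 2.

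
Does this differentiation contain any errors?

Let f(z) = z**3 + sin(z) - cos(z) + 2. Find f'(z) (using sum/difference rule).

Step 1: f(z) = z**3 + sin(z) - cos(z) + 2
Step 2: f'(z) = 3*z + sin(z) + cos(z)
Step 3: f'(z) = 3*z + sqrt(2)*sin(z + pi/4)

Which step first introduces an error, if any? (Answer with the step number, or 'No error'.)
Step 2

Step 2 is incorrect due to a wrong exponent.
The step shows: 3*z + sin(z) + cos(z)
The correct value should be: 3*z**2 + sin(z) + cos(z)

Explanation: The exponent 2 on z was incorrectly written as 1: the term 3*z**2 was incorrectly written as 3*z
The later steps are derived from this incorrect expression, so the error originates in Step 2.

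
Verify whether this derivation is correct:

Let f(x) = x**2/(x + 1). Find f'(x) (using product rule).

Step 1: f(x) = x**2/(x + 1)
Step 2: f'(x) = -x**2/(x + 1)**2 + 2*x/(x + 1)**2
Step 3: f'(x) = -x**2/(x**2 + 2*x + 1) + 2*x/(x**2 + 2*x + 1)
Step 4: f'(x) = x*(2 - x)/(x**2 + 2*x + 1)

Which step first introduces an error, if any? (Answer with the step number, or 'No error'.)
Step 2

Step 2 is incorrect due to a wrong exponent.
The step shows: -x**2/(x + 1)**2 + 2*x/(x + 1)**2
The correct value should be: -x**2/(x + 1)**2 + 2*x/(x + 1)

Explanation: The exponent -1 on x + 1 was incorrectly written as -2: the term 2*x/(x + 1) was incorrectly written as 2*x/(x + 1)**2
The later steps are derived from this incorrect expression, so the error originates in Step 2.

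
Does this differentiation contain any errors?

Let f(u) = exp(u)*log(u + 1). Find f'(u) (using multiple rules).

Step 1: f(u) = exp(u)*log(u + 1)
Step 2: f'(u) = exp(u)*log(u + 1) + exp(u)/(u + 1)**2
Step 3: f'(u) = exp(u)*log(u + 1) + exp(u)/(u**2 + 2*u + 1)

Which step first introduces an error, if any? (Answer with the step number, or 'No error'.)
Step 2

Step 2 is incorrect due to a wrong exponent.
The step shows: exp(u)*log(u + 1) + exp(u)/(u + 1)**2
The correct value should be: exp(u)*log(u + 1) + exp(u)/(u + 1)

Explanation: The exponent -1 on u + 1 was incorrectly written as -2: the term exp(u)/(u + 1) was incorrectly written as exp(u)/(u + 1)**2
The later steps are derived from this incorrect expression, so the error originates in Step 2.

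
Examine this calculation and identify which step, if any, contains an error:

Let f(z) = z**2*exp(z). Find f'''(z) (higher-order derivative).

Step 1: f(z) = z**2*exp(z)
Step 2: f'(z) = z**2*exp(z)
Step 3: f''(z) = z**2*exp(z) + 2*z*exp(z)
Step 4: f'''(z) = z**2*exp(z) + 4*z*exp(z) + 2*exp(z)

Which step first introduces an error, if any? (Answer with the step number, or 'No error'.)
Step 2

Step 2 is incorrect due to a dropped term.
The step shows: z**2*exp(z)
The correct value should be: z**2*exp(z) + 2*z*exp(z)

Explanation: A term was dropped: the term 2*z*exp(z) was incorrectly omitted
The later steps are derived from this incorrect expression, so the error originates in Step 2.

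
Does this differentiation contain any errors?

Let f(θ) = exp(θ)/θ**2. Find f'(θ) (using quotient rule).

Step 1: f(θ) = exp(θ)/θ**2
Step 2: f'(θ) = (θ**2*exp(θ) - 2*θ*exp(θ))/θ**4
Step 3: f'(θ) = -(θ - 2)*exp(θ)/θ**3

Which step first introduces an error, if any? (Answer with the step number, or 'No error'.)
Step 3

Step 3 is incorrect due to a sign flip.
The step shows: -(θ - 2)*exp(θ)/θ**3
The correct value should be: (θ - 2)*exp(θ)/θ**3

Explanation: The sign of the whole expression was flipped: the term (θ - 2)*exp(θ)/θ**3 was incorrectly written as -(θ - 2)*exp(θ)/θ**3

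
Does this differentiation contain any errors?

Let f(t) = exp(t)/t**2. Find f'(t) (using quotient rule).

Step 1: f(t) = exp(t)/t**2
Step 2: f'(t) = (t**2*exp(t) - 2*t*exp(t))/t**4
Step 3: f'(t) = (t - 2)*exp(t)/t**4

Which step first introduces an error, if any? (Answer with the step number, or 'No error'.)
Step 3

Step 3 is incorrect due to a wrong exponent.
The step shows: (t - 2)*exp(t)/t**4
The correct value should be: (t - 2)*exp(t)/t**3

Explanation: The exponent -3 on t was incorrectly written as -4: the term (t - 2)*exp(t)/t**3 was incorrectly written as (t - 2)*exp(t)/t**4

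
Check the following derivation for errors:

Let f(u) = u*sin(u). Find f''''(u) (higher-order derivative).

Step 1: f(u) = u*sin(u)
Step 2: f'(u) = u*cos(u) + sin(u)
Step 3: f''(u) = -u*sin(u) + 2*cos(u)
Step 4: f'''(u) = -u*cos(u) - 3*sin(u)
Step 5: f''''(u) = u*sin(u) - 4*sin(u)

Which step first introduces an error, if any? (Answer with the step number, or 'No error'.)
Step 5

Step 5 is incorrect due to a wrong trig function.
The step shows: u*sin(u) - 4*sin(u)
The correct value should be: u*sin(u) - 4*cos(u)

Explanation: cos(u) was incorrectly written as sin(u): the term -4*cos(u) was incorrectly written as -4*sin(u)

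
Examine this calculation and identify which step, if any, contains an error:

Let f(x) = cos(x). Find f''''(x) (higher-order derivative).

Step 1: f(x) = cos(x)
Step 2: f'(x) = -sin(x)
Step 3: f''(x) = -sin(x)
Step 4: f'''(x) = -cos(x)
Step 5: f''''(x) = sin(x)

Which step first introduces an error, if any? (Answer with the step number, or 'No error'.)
Step 3

Step 3 is incorrect due to a wrong trig function.
The step shows: -sin(x)
The correct value should be: -cos(x)

Explanation: cos(x) was incorrectly written as sin(x): the term -cos(x) was incorrectly written as -sin(x)
The later steps are derived from this incorrect expression, so the error originates in Step 3.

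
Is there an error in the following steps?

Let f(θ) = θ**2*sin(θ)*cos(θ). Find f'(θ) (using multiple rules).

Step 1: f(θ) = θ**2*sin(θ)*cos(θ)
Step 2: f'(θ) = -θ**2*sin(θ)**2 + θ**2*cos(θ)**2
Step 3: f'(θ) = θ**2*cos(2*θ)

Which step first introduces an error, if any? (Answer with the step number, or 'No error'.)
Step 2

Step 2 is incorrect due to a dropped term.
The step shows: -θ**2*sin(θ)**2 + θ**2*cos(θ)**2
The correct value should be: -θ**2*sin(θ)**2 + θ**2*cos(θ)**2 + 2*θ*sin(θ)*cos(θ)

Explanation: A term was dropped: the term 2*θ*sin(θ)*cos(θ) was incorrectly omitted
The later steps are derived from this incorrect expression, so the error originates in Step 2.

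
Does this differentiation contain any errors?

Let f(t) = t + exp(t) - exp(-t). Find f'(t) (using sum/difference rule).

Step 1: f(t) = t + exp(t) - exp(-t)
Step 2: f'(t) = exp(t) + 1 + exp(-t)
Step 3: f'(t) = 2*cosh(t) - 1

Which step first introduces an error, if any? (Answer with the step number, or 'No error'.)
Step 3

Step 3 is incorrect due to a sign flip.
The step shows: 2*cosh(t) - 1
The correct value should be: 2*cosh(t) + 1

Explanation: The sign of one term was flipped: the term 1 was incorrectly written as -1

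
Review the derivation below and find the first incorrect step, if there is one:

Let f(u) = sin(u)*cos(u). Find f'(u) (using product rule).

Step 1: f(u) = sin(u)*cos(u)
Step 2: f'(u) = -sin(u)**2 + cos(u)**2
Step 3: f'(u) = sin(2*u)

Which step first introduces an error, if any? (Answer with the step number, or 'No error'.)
Step 3

Step 3 is incorrect due to a wrong trig function.
The step shows: sin(2*u)
The correct value should be: cos(2*u)

Explanation: cos(2*u) was incorrectly written as sin(2*u): the term cos(2*u) was incorrectly written as sin(2*u)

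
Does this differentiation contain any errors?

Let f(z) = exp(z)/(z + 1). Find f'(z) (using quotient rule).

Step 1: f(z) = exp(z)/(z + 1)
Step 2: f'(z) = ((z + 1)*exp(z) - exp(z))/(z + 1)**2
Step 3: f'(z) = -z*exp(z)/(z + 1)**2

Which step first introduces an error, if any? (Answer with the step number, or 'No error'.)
Step 3

Step 3 is incorrect due to a sign flip.
The step shows: -z*exp(z)/(z + 1)**2
The correct value should be: z*exp(z)/(z + 1)**2

Explanation: The sign of the whole expression was flipped: the term z*exp(z)/(z + 1)**2 was incorrectly written as -z*exp(z)/(z + 1)**2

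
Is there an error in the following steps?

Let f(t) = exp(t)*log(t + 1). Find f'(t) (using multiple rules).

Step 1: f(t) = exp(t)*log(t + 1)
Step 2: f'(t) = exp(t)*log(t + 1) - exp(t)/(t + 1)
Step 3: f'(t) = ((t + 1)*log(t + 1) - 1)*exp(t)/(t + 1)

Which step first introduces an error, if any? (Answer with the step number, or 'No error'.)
Step 2

Step 2 is incorrect due to a sign flip.
The step shows: exp(t)*log(t + 1) - exp(t)/(t + 1)
The correct value should be: exp(t)*log(t + 1) + exp(t)/(t + 1)

Explanation: The sign of one term was flipped: the term exp(t)/(t + 1) was incorrectly written as -exp(t)/(t + 1)
The later steps are derived from this incorrect expression, so the error originates in Step 2.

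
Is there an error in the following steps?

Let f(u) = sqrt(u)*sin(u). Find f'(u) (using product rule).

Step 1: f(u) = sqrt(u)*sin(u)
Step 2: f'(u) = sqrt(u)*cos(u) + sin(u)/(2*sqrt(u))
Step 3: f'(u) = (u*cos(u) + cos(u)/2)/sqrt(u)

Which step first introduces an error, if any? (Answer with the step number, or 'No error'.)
Step 3

Step 3 is incorrect due to a wrong trig function.
The step shows: (u*cos(u) + cos(u)/2)/sqrt(u)
The correct value should be: (u*cos(u) + sin(u)/2)/sqrt(u)

Explanation: sin(u) was incorrectly written as cos(u): the term (u*cos(u) + sin(u)/2)/sqrt(u) was incorrectly written as (u*cos(u) + cos(u)/2)/sqrt(u)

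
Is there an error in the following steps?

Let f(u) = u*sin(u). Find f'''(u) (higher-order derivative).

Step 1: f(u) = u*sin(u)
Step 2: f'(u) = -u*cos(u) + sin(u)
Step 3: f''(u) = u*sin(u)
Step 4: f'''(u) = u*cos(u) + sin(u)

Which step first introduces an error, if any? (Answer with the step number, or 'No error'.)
Step 2

Step 2 is incorrect due to a sign flip.
The step shows: -u*cos(u) + sin(u)
The correct value should be: u*cos(u) + sin(u)

Explanation: The sign of one term was flipped: the term u*cos(u) was incorrectly written as -u*cos(u)
The later steps are derived from this incorrect expression, so the error originates in Step 2.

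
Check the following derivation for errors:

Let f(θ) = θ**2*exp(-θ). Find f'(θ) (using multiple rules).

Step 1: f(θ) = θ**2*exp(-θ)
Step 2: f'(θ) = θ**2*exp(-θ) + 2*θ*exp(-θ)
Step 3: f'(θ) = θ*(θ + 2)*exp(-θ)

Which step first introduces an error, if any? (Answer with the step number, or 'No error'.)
Step 2

Step 2 is incorrect due to a sign flip.
The step shows: θ**2*exp(-θ) + 2*θ*exp(-θ)
The correct value should be: -θ**2*exp(-θ) + 2*θ*exp(-θ)

Explanation: The sign of one term was flipped: the term -θ**2*exp(-θ) was incorrectly written as θ**2*exp(-θ)
The later steps are derived from this incorrect expression, so the error originates in Step 2.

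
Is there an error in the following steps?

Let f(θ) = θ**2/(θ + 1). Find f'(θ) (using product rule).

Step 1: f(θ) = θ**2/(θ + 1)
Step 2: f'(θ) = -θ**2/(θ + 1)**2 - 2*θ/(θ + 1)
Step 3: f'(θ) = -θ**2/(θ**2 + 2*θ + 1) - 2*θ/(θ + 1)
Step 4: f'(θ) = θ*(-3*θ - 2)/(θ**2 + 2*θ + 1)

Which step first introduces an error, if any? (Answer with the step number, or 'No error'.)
Step 2

Step 2 is incorrect due to a sign flip.
The step shows: -θ**2/(θ + 1)**2 - 2*θ/(θ + 1)
The correct value should be: -θ**2/(θ + 1)**2 + 2*θ/(θ + 1)

Explanation: The sign of one term was flipped: the term 2*θ/(θ + 1) was incorrectly written as -2*θ/(θ + 1)
The later steps are derived from this incorrect expression, so the error originates in Step 2.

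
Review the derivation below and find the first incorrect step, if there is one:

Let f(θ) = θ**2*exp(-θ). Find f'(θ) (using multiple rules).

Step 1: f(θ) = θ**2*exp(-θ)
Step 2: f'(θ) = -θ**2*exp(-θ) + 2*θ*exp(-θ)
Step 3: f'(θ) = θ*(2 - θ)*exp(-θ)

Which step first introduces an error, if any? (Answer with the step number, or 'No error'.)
No error

All steps in this derivation are correct.
The final answer f'(θ) = θ*(2 - θ)*exp(-θ) is valid.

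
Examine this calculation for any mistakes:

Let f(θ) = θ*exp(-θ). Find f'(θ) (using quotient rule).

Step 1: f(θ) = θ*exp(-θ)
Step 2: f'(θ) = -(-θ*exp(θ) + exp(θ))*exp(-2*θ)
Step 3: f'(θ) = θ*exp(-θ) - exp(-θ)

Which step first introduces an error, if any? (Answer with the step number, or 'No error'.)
Step 2

Step 2 is incorrect due to a sign flip.
The step shows: -(-θ*exp(θ) + exp(θ))*exp(-2*θ)
The correct value should be: (-θ*exp(θ) + exp(θ))*exp(-2*θ)

Explanation: The sign of the whole expression was flipped: the term (-θ*exp(θ) + exp(θ))*exp(-2*θ) was incorrectly written as -(-θ*exp(θ) + exp(θ))*exp(-2*θ)
The later steps are derived from this incorrect expression, so the error originates in Step 2.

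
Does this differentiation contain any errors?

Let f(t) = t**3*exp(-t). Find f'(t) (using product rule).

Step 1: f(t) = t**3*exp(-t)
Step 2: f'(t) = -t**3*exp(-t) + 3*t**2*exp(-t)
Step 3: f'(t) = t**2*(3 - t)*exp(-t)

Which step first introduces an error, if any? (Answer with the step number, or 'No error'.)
No error

All steps in this derivation are correct.
The final answer f'(t) = t**2*(3 - t)*exp(-t) is valid.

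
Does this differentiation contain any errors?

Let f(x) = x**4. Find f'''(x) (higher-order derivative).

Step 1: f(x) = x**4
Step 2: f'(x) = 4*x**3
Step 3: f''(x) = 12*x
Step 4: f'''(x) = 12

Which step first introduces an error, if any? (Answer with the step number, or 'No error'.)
Step 3

Step 3 is incorrect due to a wrong exponent.
The step shows: 12*x
The correct value should be: 12*x**2

Explanation: The exponent 2 on x was incorrectly written as 1: the term 12*x**2 was incorrectly written as 12*x
The later steps are derived from this incorrect expression, so the error originates in Step 3.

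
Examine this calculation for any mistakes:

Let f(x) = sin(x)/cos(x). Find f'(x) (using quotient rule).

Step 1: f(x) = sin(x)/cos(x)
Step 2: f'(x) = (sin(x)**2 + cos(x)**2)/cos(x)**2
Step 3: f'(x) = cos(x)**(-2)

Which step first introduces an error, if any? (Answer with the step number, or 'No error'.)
No error

All steps in this derivation are correct.
The final answer f'(x) = cos(x)**(-2) is valid.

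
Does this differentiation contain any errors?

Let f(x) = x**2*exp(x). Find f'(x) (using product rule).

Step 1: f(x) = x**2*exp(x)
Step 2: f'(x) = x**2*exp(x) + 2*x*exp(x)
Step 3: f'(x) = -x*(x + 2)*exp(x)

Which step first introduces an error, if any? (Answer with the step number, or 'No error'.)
Step 3

Step 3 is incorrect due to a sign flip.
The step shows: -x*(x + 2)*exp(x)
The correct value should be: x*(x + 2)*exp(x)

Explanation: The sign of the whole expression was flipped: the term x*(x + 2)*exp(x) was incorrectly written as -x*(x + 2)*exp(x)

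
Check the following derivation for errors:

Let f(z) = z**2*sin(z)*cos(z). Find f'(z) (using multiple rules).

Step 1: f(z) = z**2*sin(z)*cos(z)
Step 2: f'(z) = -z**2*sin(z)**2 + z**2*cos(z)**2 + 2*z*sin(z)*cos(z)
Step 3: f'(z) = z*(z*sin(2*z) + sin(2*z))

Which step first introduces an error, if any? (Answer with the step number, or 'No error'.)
Step 3

Step 3 is incorrect due to a wrong trig function.
The step shows: z*(z*sin(2*z) + sin(2*z))
The correct value should be: z*(z*cos(2*z) + sin(2*z))

Explanation: cos(2*z) was incorrectly written as sin(2*z): the term z*(z*cos(2*z) + sin(2*z)) was incorrectly written as z*(z*sin(2*z) + sin(2*z))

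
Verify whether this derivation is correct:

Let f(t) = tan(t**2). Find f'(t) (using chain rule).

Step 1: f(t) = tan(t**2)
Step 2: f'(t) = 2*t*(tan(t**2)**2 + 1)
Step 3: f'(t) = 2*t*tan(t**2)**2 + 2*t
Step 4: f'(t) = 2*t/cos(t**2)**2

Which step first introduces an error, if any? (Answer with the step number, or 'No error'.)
No error

All steps in this derivation are correct.
The final answer f'(t) = 2*t/cos(t**2)**2 is valid.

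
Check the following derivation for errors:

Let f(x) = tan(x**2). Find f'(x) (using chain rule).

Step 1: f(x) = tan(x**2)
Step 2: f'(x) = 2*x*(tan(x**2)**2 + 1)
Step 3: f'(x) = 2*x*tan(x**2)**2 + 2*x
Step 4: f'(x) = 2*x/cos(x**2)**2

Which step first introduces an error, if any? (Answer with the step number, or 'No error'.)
No error

All steps in this derivation are correct.
The final answer f'(x) = 2*x/cos(x**2)**2 is valid.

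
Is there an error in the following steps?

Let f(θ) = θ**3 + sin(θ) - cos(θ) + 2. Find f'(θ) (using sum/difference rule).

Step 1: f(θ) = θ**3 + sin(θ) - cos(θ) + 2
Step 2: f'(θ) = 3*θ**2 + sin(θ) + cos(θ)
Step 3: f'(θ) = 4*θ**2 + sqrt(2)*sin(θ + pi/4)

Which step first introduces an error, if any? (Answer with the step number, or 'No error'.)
Step 3

Step 3 is incorrect due to a wrong coefficient.
The step shows: 4*θ**2 + sqrt(2)*sin(θ + pi/4)
The correct value should be: 3*θ**2 + sqrt(2)*sin(θ + pi/4)

Explanation: The coefficient 3 was incorrectly written as 4: the term 3*θ**2 was incorrectly written as 4*θ**2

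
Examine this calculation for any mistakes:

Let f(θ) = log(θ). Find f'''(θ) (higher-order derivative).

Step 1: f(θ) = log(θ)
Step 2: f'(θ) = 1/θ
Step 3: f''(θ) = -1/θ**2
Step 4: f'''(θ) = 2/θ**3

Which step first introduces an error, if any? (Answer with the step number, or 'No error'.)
No error

All steps in this derivation are correct.
The final answer f'''(θ) = 2/θ**3 is valid.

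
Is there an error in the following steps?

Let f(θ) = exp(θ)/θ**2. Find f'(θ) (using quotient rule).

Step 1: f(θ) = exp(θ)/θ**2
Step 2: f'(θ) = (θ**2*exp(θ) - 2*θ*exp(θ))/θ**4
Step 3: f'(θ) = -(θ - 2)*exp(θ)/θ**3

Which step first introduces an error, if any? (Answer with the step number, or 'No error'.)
Step 3

Step 3 is incorrect due to a sign flip.
The step shows: -(θ - 2)*exp(θ)/θ**3
The correct value should be: (θ - 2)*exp(θ)/θ**3

Explanation: The sign of the whole expression was flipped: the term (θ - 2)*exp(θ)/θ**3 was incorrectly written as -(θ - 2)*exp(θ)/θ**3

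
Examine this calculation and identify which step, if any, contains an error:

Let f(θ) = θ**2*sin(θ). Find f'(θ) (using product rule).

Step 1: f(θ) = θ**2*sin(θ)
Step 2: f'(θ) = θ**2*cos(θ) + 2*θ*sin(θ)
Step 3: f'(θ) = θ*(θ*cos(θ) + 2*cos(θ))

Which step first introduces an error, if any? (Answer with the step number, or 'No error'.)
Step 3

Step 3 is incorrect due to a wrong trig function.
The step shows: θ*(θ*cos(θ) + 2*cos(θ))
The correct value should be: θ*(θ*cos(θ) + 2*sin(θ))

Explanation: sin(θ) was incorrectly written as cos(θ): the term θ*(θ*cos(θ) + 2*sin(θ)) was incorrectly written as θ*(θ*cos(θ) + 2*cos(θ))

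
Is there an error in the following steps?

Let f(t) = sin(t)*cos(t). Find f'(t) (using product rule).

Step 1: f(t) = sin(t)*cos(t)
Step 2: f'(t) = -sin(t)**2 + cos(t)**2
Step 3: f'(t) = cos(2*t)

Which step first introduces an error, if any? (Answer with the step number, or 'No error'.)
No error

All steps in this derivation are correct.
The final answer f'(t) = cos(2*t) is valid.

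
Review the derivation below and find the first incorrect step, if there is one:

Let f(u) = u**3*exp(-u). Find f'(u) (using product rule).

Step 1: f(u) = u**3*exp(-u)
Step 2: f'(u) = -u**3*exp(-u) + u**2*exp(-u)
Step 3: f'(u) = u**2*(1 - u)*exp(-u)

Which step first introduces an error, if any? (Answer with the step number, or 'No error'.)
Step 2

Step 2 is incorrect due to a wrong coefficient.
The step shows: -u**3*exp(-u) + u**2*exp(-u)
The correct value should be: -u**3*exp(-u) + 3*u**2*exp(-u)

Explanation: The coefficient 3 was incorrectly written as 1: the term 3*u**2*exp(-u) was incorrectly written as u**2*exp(-u)
The later steps are derived from this incorrect expression, so the error originates in Step 2.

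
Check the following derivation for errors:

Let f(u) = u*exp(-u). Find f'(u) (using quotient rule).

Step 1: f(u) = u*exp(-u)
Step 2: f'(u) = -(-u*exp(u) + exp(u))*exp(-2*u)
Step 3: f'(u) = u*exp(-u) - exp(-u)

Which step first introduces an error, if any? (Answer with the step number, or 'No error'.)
Step 2

Step 2 is incorrect due to a sign flip.
The step shows: -(-u*exp(u) + exp(u))*exp(-2*u)
The correct value should be: (-u*exp(u) + exp(u))*exp(-2*u)

Explanation: The sign of the whole expression was flipped: the term (-u*exp(u) + exp(u))*exp(-2*u) was incorrectly written as -(-u*exp(u) + exp(u))*exp(-2*u)
The later steps are derived from this incorrect expression, so the error originates in Step 2.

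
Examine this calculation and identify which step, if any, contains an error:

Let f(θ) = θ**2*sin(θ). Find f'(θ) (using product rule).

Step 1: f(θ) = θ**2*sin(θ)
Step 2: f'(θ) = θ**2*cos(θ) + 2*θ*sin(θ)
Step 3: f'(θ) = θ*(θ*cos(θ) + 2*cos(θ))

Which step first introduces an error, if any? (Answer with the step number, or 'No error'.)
Step 3

Step 3 is incorrect due to a wrong trig function.
The step shows: θ*(θ*cos(θ) + 2*cos(θ))
The correct value should be: θ*(θ*cos(θ) + 2*sin(θ))

Explanation: sin(θ) was incorrectly written as cos(θ): the term θ*(θ*cos(θ) + 2*sin(θ)) was incorrectly written as θ*(θ*cos(θ) + 2*cos(θ))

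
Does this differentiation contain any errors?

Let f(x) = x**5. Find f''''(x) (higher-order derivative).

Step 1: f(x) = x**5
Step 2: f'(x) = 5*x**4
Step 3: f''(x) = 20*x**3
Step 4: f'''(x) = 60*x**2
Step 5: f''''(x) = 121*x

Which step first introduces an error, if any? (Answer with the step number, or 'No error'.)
Step 5

Step 5 is incorrect due to a wrong coefficient.
The step shows: 121*x
The correct value should be: 120*x

Explanation: The coefficient 120 was incorrectly written as 121: the term 120*x was incorrectly written as 121*x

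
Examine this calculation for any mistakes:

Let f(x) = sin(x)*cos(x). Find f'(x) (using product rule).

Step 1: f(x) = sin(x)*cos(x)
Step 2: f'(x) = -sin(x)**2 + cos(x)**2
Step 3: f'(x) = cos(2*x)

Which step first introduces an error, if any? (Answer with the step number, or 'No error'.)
No error

All steps in this derivation are correct.
The final answer f'(x) = cos(2*x) is valid.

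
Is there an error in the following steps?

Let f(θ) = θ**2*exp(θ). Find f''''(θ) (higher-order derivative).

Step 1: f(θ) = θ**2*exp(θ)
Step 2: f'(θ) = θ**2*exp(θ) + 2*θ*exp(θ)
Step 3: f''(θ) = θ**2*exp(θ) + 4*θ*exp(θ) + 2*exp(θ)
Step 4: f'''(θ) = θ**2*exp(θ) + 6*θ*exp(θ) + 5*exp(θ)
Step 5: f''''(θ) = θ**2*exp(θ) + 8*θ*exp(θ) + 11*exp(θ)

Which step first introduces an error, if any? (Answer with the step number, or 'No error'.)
Step 4

Step 4 is incorrect due to a wrong coefficient.
The step shows: θ**2*exp(θ) + 6*θ*exp(θ) + 5*exp(θ)
The correct value should be: θ**2*exp(θ) + 6*θ*exp(θ) + 6*exp(θ)

Explanation: The coefficient 6 was incorrectly written as 5: the term 6*exp(θ) was incorrectly written as 5*exp(θ)
The later steps are derived from this incorrect expression, so the error originates in Step 4.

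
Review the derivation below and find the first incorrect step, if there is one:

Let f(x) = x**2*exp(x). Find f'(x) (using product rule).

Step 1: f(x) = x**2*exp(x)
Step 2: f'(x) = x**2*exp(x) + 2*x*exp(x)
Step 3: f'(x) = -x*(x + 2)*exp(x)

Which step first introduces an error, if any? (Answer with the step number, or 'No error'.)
Step 3

Step 3 is incorrect due to a sign flip.
The step shows: -x*(x + 2)*exp(x)
The correct value should be: x*(x + 2)*exp(x)

Explanation: The sign of the whole expression was flipped: the term x*(x + 2)*exp(x) was incorrectly written as -x*(x + 2)*exp(x)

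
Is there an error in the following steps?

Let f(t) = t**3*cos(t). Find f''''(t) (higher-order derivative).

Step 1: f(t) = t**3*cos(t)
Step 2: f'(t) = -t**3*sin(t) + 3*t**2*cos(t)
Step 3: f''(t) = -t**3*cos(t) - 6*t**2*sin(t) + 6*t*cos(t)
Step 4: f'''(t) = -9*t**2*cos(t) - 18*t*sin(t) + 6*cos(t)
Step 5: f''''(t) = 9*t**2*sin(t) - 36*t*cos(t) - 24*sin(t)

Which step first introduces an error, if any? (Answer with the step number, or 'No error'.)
Step 4

Step 4 is incorrect due to a dropped term.
The step shows: -9*t**2*cos(t) - 18*t*sin(t) + 6*cos(t)
The correct value should be: t**3*sin(t) - 9*t**2*cos(t) - 18*t*sin(t) + 6*cos(t)

Explanation: A term was dropped: the term t**3*sin(t) was incorrectly omitted
The later steps are derived from this incorrect expression, so the error originates in Step 4.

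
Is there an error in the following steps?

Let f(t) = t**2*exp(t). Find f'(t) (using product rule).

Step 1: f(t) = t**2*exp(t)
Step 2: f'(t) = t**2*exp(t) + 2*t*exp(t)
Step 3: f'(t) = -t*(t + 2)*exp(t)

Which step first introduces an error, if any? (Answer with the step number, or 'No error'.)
Step 3

Step 3 is incorrect due to a sign flip.
The step shows: -t*(t + 2)*exp(t)
The correct value should be: t*(t + 2)*exp(t)

Explanation: The sign of the whole expression was flipped: the term t*(t + 2)*exp(t) was incorrectly written as -t*(t + 2)*exp(t)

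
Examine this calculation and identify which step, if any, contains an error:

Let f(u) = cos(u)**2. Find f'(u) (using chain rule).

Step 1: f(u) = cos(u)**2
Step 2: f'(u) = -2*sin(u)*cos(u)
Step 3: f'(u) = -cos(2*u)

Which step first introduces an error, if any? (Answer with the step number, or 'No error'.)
Step 3

Step 3 is incorrect due to a wrong trig function.
The step shows: -cos(2*u)
The correct value should be: -sin(2*u)

Explanation: sin(2*u) was incorrectly written as cos(2*u): the term -sin(2*u) was incorrectly written as -cos(2*u)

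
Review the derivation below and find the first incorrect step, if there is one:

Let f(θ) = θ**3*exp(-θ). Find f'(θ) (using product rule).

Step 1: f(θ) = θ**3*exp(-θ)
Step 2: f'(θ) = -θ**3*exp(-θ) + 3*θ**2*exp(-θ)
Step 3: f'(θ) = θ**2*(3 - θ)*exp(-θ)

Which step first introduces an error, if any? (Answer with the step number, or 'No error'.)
No error

All steps in this derivation are correct.
The final answer f'(θ) = θ**2*(3 - θ)*exp(-θ) is valid.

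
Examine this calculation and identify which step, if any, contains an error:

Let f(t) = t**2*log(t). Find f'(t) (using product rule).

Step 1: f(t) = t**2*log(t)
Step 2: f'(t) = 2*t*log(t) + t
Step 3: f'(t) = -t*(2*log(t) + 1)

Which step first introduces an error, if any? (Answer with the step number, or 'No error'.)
Step 3

Step 3 is incorrect due to a sign flip.
The step shows: -t*(2*log(t) + 1)
The correct value should be: t*(2*log(t) + 1)

Explanation: The sign of the whole expression was flipped: the term t*(2*log(t) + 1) was incorrectly written as -t*(2*log(t) + 1)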